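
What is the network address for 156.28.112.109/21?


IP:   10011100.00011100.01110000.01101101
Mask: 11111111.11111111.11111000.00000000
AND operation:
Net:  10011100.00011100.01110000.00000000
Network: 156.28.112.0/21


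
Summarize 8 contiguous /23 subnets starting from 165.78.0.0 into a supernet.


Original prefix: /23
Number of subnets: 8 = 2^3
New prefix = 23 - 3 = 20
Supernet: 165.78.0.0/20


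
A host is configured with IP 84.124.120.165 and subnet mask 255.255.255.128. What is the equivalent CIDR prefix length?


Binary: 11111111.11111111.11111111.10000000
Count leading 1s
Prefix: /25


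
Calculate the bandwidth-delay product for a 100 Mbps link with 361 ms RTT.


BDP = bandwidth * RTT
= 100 Mbps * 361 ms
= 100 * 1e6 * 361 / 1000 bits
= 36100000 bits
= 4512500 bytes
= 4406.7383 KB
BDP = 36100000 bits (4512500 bytes)


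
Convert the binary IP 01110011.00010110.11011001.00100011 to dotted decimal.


01110011 = 115
00010110 = 22
11011001 = 217
00100011 = 35
IP: 115.22.217.35


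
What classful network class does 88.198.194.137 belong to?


First octet: 88
Binary: 01011000
0xxxxxxx -> Class A (1-126)
Class A, default mask 255.0.0.0 (/8)


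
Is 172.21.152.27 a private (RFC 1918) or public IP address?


RFC 1918 private ranges:
  10.0.0.0/8 (10.0.0.0 - 10.255.255.255)
  172.16.0.0/12 (172.16.0.0 - 172.31.255.255)
  192.168.0.0/16 (192.168.0.0 - 192.168.255.255)
Private (in 172.16.0.0/12)


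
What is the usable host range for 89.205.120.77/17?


Network: 89.205.0.0
Broadcast: 89.205.127.255
First usable = network + 1
Last usable = broadcast - 1
Range: 89.205.0.1 to 89.205.127.254


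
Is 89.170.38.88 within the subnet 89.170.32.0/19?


Subnet network: 89.170.32.0
Test IP AND mask: 89.170.32.0
Yes, 89.170.38.88 is in 89.170.32.0/19


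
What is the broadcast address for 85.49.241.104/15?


Network: 85.48.0.0/15
Host bits = 17
Set all host bits to 1:
Broadcast: 85.49.255.255


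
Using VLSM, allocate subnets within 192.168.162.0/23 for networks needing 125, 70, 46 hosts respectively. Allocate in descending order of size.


125 hosts -> /25 (126 usable): 192.168.162.0/25
70 hosts -> /25 (126 usable): 192.168.162.128/25
46 hosts -> /26 (62 usable): 192.168.163.0/26
Allocation: 192.168.162.0/25 (125 hosts, 126 usable); 192.168.162.128/25 (70 hosts, 126 usable); 192.168.163.0/26 (46 hosts, 62 usable)


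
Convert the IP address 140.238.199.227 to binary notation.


140 = 10001100
238 = 11101110
199 = 11000111
227 = 11100011
Binary: 10001100.11101110.11000111.11100011


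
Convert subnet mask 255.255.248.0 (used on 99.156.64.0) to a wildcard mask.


Subnet mask: 255.255.248.0
Wildcard = 255.255.255.255 - subnet mask
255 - 255 = 0
255 - 255 = 0
255 - 248 = 7
255 - 0 = 255
Wildcard: 0.0.7.255


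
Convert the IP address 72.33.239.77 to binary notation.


72 = 01001000
33 = 00100001
239 = 11101111
77 = 01001101
Binary: 01001000.00100001.11101111.01001101


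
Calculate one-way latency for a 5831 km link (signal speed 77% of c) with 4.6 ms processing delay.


Speed = 0.77 * 3e5 km/s = 231000 km/s
Propagation delay = 5831 / 231000 = 0.0252 s = 25.2424 ms
Processing delay = 4.6 ms
Total one-way latency = 29.8424 ms


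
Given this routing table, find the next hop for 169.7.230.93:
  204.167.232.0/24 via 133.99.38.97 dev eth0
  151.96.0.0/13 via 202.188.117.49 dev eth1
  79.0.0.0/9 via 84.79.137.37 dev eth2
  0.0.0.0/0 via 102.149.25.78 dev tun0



Longest prefix match for 169.7.230.93:
  /24 204.167.232.0: no
  /13 151.96.0.0: no
  /9 79.0.0.0: no
  /0 0.0.0.0: MATCH
Selected: next-hop 102.149.25.78 via tun0 (matched /0)


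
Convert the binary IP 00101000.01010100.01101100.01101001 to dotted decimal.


00101000 = 40
01010100 = 84
01101100 = 108
01101001 = 105
IP: 40.84.108.105


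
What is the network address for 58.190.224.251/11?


IP:   00111010.10111110.11100000.11111011
Mask: 11111111.11100000.00000000.00000000
AND operation:
Net:  00111010.10100000.00000000.00000000
Network: 58.160.0.0/11


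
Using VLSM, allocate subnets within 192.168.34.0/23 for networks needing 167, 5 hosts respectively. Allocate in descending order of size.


167 hosts -> /24 (254 usable): 192.168.34.0/24
5 hosts -> /29 (6 usable): 192.168.35.0/29
Allocation: 192.168.34.0/24 (167 hosts, 254 usable); 192.168.35.0/29 (5 hosts, 6 usable)


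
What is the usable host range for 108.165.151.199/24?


Network: 108.165.151.0
Broadcast: 108.165.151.255
First usable = network + 1
Last usable = broadcast - 1
Range: 108.165.151.1 to 108.165.151.254


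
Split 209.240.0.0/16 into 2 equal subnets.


New prefix = 16 + 1 = 17
Each subnet has 32768 addresses
  209.240.0.0/17
  209.240.128.0/17
Subnets: 209.240.0.0/17, 209.240.128.0/17


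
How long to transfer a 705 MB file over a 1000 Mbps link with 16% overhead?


Effective throughput = 1000 * (1 - 16/100) = 840 Mbps
File size in Mb = 705 * 8 = 5640 Mb
Time = 5640 / 840
Time = 6.7143 seconds


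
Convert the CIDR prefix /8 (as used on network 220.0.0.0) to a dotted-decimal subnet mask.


/8 means 8 network bits, 24 host bits
Binary: 11111111000000000000000000000000
Mask: 255.0.0.0


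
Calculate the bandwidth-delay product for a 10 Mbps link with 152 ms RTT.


BDP = bandwidth * RTT
= 10 Mbps * 152 ms
= 10 * 1e6 * 152 / 1000 bits
= 1520000 bits
= 190000 bytes
= 185.5469 KB
BDP = 1520000 bits (190000 bytes)


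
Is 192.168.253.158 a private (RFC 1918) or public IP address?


RFC 1918 private ranges:
  10.0.0.0/8 (10.0.0.0 - 10.255.255.255)
  172.16.0.0/12 (172.16.0.0 - 172.31.255.255)
  192.168.0.0/16 (192.168.0.0 - 192.168.255.255)
Private (in 192.168.0.0/16)


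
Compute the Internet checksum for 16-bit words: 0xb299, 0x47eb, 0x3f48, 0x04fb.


Sum all words (with carry folding):
+ 0xb299 = 0xb299
+ 0x47eb = 0xfa84
+ 0x3f48 = 0x39cd
+ 0x04fb = 0x3ec8
One's complement: ~0x3ec8
Checksum = 0xc137


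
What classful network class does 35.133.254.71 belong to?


First octet: 35
Binary: 00100011
0xxxxxxx -> Class A (1-126)
Class A, default mask 255.0.0.0 (/8)


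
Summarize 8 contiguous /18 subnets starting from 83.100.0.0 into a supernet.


Original prefix: /18
Number of subnets: 8 = 2^3
New prefix = 18 - 3 = 15
Supernet: 83.100.0.0/15


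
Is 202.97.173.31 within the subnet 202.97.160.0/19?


Subnet network: 202.97.160.0
Test IP AND mask: 202.97.160.0
Yes, 202.97.173.31 is in 202.97.160.0/19


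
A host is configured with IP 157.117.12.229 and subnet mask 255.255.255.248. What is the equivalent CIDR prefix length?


Binary: 11111111.11111111.11111111.11111000
Count leading 1s
Prefix: /29


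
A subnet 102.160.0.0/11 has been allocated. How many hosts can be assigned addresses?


Host bits = 32 - 11 = 21
Total addresses = 2^21 = 2097152
Usable = total - 2 (network and broadcast)
Usable hosts: 2097150


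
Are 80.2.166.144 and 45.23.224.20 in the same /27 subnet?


Mask: 255.255.255.224
80.2.166.144 AND mask = 80.2.166.128
45.23.224.20 AND mask = 45.23.224.0
No, different subnets (80.2.166.128 vs 45.23.224.0)


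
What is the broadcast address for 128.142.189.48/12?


Network: 128.128.0.0/12
Host bits = 20
Set all host bits to 1:
Broadcast: 128.143.255.255


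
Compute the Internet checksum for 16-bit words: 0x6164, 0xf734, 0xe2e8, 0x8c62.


Sum all words (with carry folding):
+ 0x6164 = 0x6164
+ 0xf734 = 0x5899
+ 0xe2e8 = 0x3b82
+ 0x8c62 = 0xc7e4
One's complement: ~0xc7e4
Checksum = 0x381b


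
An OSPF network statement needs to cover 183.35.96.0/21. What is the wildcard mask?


Subnet mask: 255.255.248.0
Wildcard = 255.255.255.255 - subnet mask
255 - 255 = 0
255 - 255 = 0
255 - 248 = 7
255 - 0 = 255
Wildcard: 0.0.7.255


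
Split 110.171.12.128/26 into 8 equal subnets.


New prefix = 26 + 3 = 29
Each subnet has 8 addresses
  110.171.12.128/29
  110.171.12.136/29
  110.171.12.144/29
  110.171.12.152/29
  110.171.12.160/29
  110.171.12.168/29
  110.171.12.176/29
  110.171.12.184/29
Subnets: 110.171.12.128/29, 110.171.12.136/29, 110.171.12.144/29, 110.171.12.152/29, 110.171.12.160/29, 110.171.12.168/29, 110.171.12.176/29, 110.171.12.184/29


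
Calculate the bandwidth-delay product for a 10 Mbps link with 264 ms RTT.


BDP = bandwidth * RTT
= 10 Mbps * 264 ms
= 10 * 1e6 * 264 / 1000 bits
= 2640000 bits
= 330000 bytes
= 322.2656 KB
BDP = 2640000 bits (330000 bytes)


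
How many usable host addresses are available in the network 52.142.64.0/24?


Host bits = 32 - 24 = 8
Total addresses = 2^8 = 256
Usable = total - 2 (network and broadcast)
Usable hosts: 254


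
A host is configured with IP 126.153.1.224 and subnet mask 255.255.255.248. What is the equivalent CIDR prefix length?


Binary: 11111111.11111111.11111111.11111000
Count leading 1s
Prefix: /29


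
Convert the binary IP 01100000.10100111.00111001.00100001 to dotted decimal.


01100000 = 96
10100111 = 167
00111001 = 57
00100001 = 33
IP: 96.167.57.33


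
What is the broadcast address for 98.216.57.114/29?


Network: 98.216.57.112/29
Host bits = 3
Set all host bits to 1:
Broadcast: 98.216.57.119


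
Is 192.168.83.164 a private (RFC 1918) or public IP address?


RFC 1918 private ranges:
  10.0.0.0/8 (10.0.0.0 - 10.255.255.255)
  172.16.0.0/12 (172.16.0.0 - 172.31.255.255)
  192.168.0.0/16 (192.168.0.0 - 192.168.255.255)
Private (in 192.168.0.0/16)


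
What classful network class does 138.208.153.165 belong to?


First octet: 138
Binary: 10001010
10xxxxxx -> Class B (128-191)
Class B, default mask 255.255.0.0 (/16)


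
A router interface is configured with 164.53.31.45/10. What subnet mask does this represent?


/10 means 10 network bits, 22 host bits
Binary: 11111111110000000000000000000000
Mask: 255.192.0.0


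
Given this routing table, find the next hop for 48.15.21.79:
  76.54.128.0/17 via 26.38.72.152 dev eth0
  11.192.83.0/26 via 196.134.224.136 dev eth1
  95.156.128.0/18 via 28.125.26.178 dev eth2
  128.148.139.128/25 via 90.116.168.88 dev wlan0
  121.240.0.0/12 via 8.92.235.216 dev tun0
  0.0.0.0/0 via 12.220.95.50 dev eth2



Longest prefix match for 48.15.21.79:
  /17 76.54.128.0: no
  /26 11.192.83.0: no
  /18 95.156.128.0: no
  /25 128.148.139.128: no
  /12 121.240.0.0: no
  /0 0.0.0.0: MATCH
Selected: next-hop 12.220.95.50 via eth2 (matched /0)


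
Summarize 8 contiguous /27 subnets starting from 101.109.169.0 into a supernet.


Original prefix: /27
Number of subnets: 8 = 2^3
New prefix = 27 - 3 = 24
Supernet: 101.109.169.0/24


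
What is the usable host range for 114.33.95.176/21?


Network: 114.33.88.0
Broadcast: 114.33.95.255
First usable = network + 1
Last usable = broadcast - 1
Range: 114.33.88.1 to 114.33.95.254


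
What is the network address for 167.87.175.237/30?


IP:   10100111.01010111.10101111.11101101
Mask: 11111111.11111111.11111111.11111100
AND operation:
Net:  10100111.01010111.10101111.11101100
Network: 167.87.175.236/30


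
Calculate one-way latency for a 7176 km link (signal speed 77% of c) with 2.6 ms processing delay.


Speed = 0.77 * 3e5 km/s = 231000 km/s
Propagation delay = 7176 / 231000 = 0.0311 s = 31.0649 ms
Processing delay = 2.6 ms
Total one-way latency = 33.6649 ms


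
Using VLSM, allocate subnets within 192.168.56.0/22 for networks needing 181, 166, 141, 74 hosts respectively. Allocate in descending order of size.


181 hosts -> /24 (254 usable): 192.168.56.0/24
166 hosts -> /24 (254 usable): 192.168.57.0/24
141 hosts -> /24 (254 usable): 192.168.58.0/24
74 hosts -> /25 (126 usable): 192.168.59.0/25
Allocation: 192.168.56.0/24 (181 hosts, 254 usable); 192.168.57.0/24 (166 hosts, 254 usable); 192.168.58.0/24 (141 hosts, 254 usable); 192.168.59.0/25 (74 hosts, 126 usable)


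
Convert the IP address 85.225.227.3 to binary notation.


85 = 01010101
225 = 11100001
227 = 11100011
3 = 00000011
Binary: 01010101.11100001.11100011.00000011


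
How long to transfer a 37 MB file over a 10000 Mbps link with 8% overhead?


Effective throughput = 10000 * (1 - 8/100) = 9200 Mbps
File size in Mb = 37 * 8 = 296 Mb
Time = 296 / 9200
Time = 0.0322 seconds


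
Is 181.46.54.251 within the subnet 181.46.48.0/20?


Subnet network: 181.46.48.0
Test IP AND mask: 181.46.48.0
Yes, 181.46.54.251 is in 181.46.48.0/20


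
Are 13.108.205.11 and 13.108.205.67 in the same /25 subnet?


Mask: 255.255.255.128
13.108.205.11 AND mask = 13.108.205.0
13.108.205.67 AND mask = 13.108.205.0
Yes, same subnet (13.108.205.0)


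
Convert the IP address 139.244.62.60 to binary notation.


139 = 10001011
244 = 11110100
62 = 00111110
60 = 00111100
Binary: 10001011.11110100.00111110.00111100


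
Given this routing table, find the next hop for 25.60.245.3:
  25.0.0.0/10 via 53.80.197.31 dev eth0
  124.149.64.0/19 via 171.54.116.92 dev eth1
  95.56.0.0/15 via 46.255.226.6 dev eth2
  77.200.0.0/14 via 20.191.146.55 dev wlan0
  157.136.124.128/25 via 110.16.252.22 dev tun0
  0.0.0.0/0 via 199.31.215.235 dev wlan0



Longest prefix match for 25.60.245.3:
  /10 25.0.0.0: MATCH
  /19 124.149.64.0: no
  /15 95.56.0.0: no
  /14 77.200.0.0: no
  /25 157.136.124.128: no
  /0 0.0.0.0: MATCH
Selected: next-hop 53.80.197.31 via eth0 (matched /10)


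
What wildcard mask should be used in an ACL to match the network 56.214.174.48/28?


Subnet mask: 255.255.255.240
Wildcard = 255.255.255.255 - subnet mask
255 - 255 = 0
255 - 255 = 0
255 - 255 = 0
255 - 240 = 15
Wildcard: 0.0.0.15


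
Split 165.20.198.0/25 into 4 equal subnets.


New prefix = 25 + 2 = 27
Each subnet has 32 addresses
  165.20.198.0/27
  165.20.198.32/27
  165.20.198.64/27
  165.20.198.96/27
Subnets: 165.20.198.0/27, 165.20.198.32/27, 165.20.198.64/27, 165.20.198.96/27


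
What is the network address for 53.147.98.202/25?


IP:   00110101.10010011.01100010.11001010
Mask: 11111111.11111111.11111111.10000000
AND operation:
Net:  00110101.10010011.01100010.10000000
Network: 53.147.98.128/25


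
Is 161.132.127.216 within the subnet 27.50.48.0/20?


Subnet network: 27.50.48.0
Test IP AND mask: 161.132.112.0
No, 161.132.127.216 is not in 27.50.48.0/20


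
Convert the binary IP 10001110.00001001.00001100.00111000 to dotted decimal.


10001110 = 142
00001001 = 9
00001100 = 12
00111000 = 56
IP: 142.9.12.56


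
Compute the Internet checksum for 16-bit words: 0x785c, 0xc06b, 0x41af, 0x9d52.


Sum all words (with carry folding):
+ 0x785c = 0x785c
+ 0xc06b = 0x38c8
+ 0x41af = 0x7a77
+ 0x9d52 = 0x17ca
One's complement: ~0x17ca
Checksum = 0xe835


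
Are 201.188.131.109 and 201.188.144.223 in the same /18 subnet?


Mask: 255.255.192.0
201.188.131.109 AND mask = 201.188.128.0
201.188.144.223 AND mask = 201.188.128.0
Yes, same subnet (201.188.128.0)


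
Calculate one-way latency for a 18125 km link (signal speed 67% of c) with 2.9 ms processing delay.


Speed = 0.67 * 3e5 km/s = 201000 km/s
Propagation delay = 18125 / 201000 = 0.0902 s = 90.1741 ms
Processing delay = 2.9 ms
Total one-way latency = 93.0741 ms


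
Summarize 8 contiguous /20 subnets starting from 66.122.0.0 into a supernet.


Original prefix: /20
Number of subnets: 8 = 2^3
New prefix = 20 - 3 = 17
Supernet: 66.122.0.0/17


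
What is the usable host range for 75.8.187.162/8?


Network: 75.0.0.0
Broadcast: 75.255.255.255
First usable = network + 1
Last usable = broadcast - 1
Range: 75.0.0.1 to 75.255.255.254


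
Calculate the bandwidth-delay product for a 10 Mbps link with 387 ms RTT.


BDP = bandwidth * RTT
= 10 Mbps * 387 ms
= 10 * 1e6 * 387 / 1000 bits
= 3870000 bits
= 483750 bytes
= 472.4121 KB
BDP = 3870000 bits (483750 bytes)


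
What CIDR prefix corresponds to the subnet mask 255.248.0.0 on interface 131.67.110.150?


Binary: 11111111.11111000.00000000.00000000
Count leading 1s
Prefix: /13


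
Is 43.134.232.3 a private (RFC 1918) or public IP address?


RFC 1918 private ranges:
  10.0.0.0/8 (10.0.0.0 - 10.255.255.255)
  172.16.0.0/12 (172.16.0.0 - 172.31.255.255)
  192.168.0.0/16 (192.168.0.0 - 192.168.255.255)
Public (not in any RFC 1918 range)


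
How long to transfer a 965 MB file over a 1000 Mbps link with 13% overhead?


Effective throughput = 1000 * (1 - 13/100) = 870 Mbps
File size in Mb = 965 * 8 = 7720 Mb
Time = 7720 / 870
Time = 8.8736 seconds


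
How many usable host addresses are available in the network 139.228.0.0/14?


Host bits = 32 - 14 = 18
Total addresses = 2^18 = 262144
Usable = total - 2 (network and broadcast)
Usable hosts: 262142


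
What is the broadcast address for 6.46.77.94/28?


Network: 6.46.77.80/28
Host bits = 4
Set all host bits to 1:
Broadcast: 6.46.77.95


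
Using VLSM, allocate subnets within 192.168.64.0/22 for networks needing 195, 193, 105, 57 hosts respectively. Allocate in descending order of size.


195 hosts -> /24 (254 usable): 192.168.64.0/24
193 hosts -> /24 (254 usable): 192.168.65.0/24
105 hosts -> /25 (126 usable): 192.168.66.0/25
57 hosts -> /26 (62 usable): 192.168.66.128/26
Allocation: 192.168.64.0/24 (195 hosts, 254 usable); 192.168.65.0/24 (193 hosts, 254 usable); 192.168.66.0/25 (105 hosts, 126 usable); 192.168.66.128/26 (57 hosts, 62 usable)


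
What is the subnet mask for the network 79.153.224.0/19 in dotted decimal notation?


/19 means 19 network bits, 13 host bits
Binary: 11111111111111111110000000000000
Mask: 255.255.224.0


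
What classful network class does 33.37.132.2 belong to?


First octet: 33
Binary: 00100001
0xxxxxxx -> Class A (1-126)
Class A, default mask 255.0.0.0 (/8)


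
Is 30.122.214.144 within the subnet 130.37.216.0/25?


Subnet network: 130.37.216.0
Test IP AND mask: 30.122.214.128
No, 30.122.214.144 is not in 130.37.216.0/25


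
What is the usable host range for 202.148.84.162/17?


Network: 202.148.0.0
Broadcast: 202.148.127.255
First usable = network + 1
Last usable = broadcast - 1
Range: 202.148.0.1 to 202.148.127.254


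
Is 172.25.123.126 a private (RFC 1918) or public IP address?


RFC 1918 private ranges:
  10.0.0.0/8 (10.0.0.0 - 10.255.255.255)
  172.16.0.0/12 (172.16.0.0 - 172.31.255.255)
  192.168.0.0/16 (192.168.0.0 - 192.168.255.255)
Private (in 172.16.0.0/12)


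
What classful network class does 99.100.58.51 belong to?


First octet: 99
Binary: 01100011
0xxxxxxx -> Class A (1-126)
Class A, default mask 255.0.0.0 (/8)


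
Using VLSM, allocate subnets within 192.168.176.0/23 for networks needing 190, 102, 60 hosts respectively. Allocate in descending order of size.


190 hosts -> /24 (254 usable): 192.168.176.0/24
102 hosts -> /25 (126 usable): 192.168.177.0/25
60 hosts -> /26 (62 usable): 192.168.177.128/26
Allocation: 192.168.176.0/24 (190 hosts, 254 usable); 192.168.177.0/25 (102 hosts, 126 usable); 192.168.177.128/26 (60 hosts, 62 usable)


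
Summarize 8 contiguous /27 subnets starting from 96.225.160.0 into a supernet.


Original prefix: /27
Number of subnets: 8 = 2^3
New prefix = 27 - 3 = 24
Supernet: 96.225.160.0/24


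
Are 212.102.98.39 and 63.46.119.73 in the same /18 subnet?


Mask: 255.255.192.0
212.102.98.39 AND mask = 212.102.64.0
63.46.119.73 AND mask = 63.46.64.0
No, different subnets (212.102.64.0 vs 63.46.64.0)


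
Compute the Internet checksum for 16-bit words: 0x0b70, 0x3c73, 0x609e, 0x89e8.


Sum all words (with carry folding):
+ 0x0b70 = 0x0b70
+ 0x3c73 = 0x47e3
+ 0x609e = 0xa881
+ 0x89e8 = 0x326a
One's complement: ~0x326a
Checksum = 0xcd95


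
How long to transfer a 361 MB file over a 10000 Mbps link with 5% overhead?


Effective throughput = 10000 * (1 - 5/100) = 9500 Mbps
File size in Mb = 361 * 8 = 2888 Mb
Time = 2888 / 9500
Time = 0.304 seconds


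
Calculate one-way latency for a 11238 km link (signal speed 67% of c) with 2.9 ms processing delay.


Speed = 0.67 * 3e5 km/s = 201000 km/s
Propagation delay = 11238 / 201000 = 0.0559 s = 55.9104 ms
Processing delay = 2.9 ms
Total one-way latency = 58.8104 ms


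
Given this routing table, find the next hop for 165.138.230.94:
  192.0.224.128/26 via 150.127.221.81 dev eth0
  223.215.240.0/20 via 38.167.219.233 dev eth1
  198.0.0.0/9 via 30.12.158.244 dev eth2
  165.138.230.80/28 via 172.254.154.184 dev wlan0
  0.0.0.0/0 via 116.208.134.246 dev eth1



Longest prefix match for 165.138.230.94:
  /26 192.0.224.128: no
  /20 223.215.240.0: no
  /9 198.0.0.0: no
  /28 165.138.230.80: MATCH
  /0 0.0.0.0: MATCH
Selected: next-hop 172.254.154.184 via wlan0 (matched /28)


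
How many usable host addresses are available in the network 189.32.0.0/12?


Host bits = 32 - 12 = 20
Total addresses = 2^20 = 1048576
Usable = total - 2 (network and broadcast)
Usable hosts: 1048574


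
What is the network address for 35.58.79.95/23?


IP:   00100011.00111010.01001111.01011111
Mask: 11111111.11111111.11111110.00000000
AND operation:
Net:  00100011.00111010.01001110.00000000
Network: 35.58.78.0/23


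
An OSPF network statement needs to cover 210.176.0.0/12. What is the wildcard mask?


Subnet mask: 255.240.0.0
Wildcard = 255.255.255.255 - subnet mask
255 - 255 = 0
255 - 240 = 15
255 - 0 = 255
255 - 0 = 255
Wildcard: 0.15.255.255


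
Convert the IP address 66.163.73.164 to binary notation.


66 = 01000010
163 = 10100011
73 = 01001001
164 = 10100100
Binary: 01000010.10100011.01001001.10100100


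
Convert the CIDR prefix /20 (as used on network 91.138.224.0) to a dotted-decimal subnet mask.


/20 means 20 network bits, 12 host bits
Binary: 11111111111111111111000000000000
Mask: 255.255.240.0


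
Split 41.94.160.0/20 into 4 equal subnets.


New prefix = 20 + 2 = 22
Each subnet has 1024 addresses
  41.94.160.0/22
  41.94.164.0/22
  41.94.168.0/22
  41.94.172.0/22
Subnets: 41.94.160.0/22, 41.94.164.0/22, 41.94.168.0/22, 41.94.172.0/22


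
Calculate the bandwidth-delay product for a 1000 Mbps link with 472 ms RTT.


BDP = bandwidth * RTT
= 1000 Mbps * 472 ms
= 1000 * 1e6 * 472 / 1000 bits
= 472000000 bits
= 59000000 bytes
= 57617.1875 KB
BDP = 472000000 bits (59000000 bytes)


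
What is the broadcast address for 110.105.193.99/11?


Network: 110.96.0.0/11
Host bits = 21
Set all host bits to 1:
Broadcast: 110.127.255.255


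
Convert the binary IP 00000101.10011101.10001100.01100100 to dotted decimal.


00000101 = 5
10011101 = 157
10001100 = 140
01100100 = 100
IP: 5.157.140.100


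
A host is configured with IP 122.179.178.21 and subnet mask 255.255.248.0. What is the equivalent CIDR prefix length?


Binary: 11111111.11111111.11111000.00000000
Count leading 1s
Prefix: /21


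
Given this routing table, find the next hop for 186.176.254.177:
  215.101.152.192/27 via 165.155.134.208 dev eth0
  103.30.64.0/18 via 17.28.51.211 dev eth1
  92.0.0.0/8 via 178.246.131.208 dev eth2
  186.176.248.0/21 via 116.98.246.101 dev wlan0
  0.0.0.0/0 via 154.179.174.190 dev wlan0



Longest prefix match for 186.176.254.177:
  /27 215.101.152.192: no
  /18 103.30.64.0: no
  /8 92.0.0.0: no
  /21 186.176.248.0: MATCH
  /0 0.0.0.0: MATCH
Selected: next-hop 116.98.246.101 via wlan0 (matched /21)


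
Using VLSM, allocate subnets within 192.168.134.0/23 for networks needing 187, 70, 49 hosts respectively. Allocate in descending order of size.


187 hosts -> /24 (254 usable): 192.168.134.0/24
70 hosts -> /25 (126 usable): 192.168.135.0/25
49 hosts -> /26 (62 usable): 192.168.135.128/26
Allocation: 192.168.134.0/24 (187 hosts, 254 usable); 192.168.135.0/25 (70 hosts, 126 usable); 192.168.135.128/26 (49 hosts, 62 usable)


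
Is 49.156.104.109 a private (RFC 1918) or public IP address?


RFC 1918 private ranges:
  10.0.0.0/8 (10.0.0.0 - 10.255.255.255)
  172.16.0.0/12 (172.16.0.0 - 172.31.255.255)
  192.168.0.0/16 (192.168.0.0 - 192.168.255.255)
Public (not in any RFC 1918 range)


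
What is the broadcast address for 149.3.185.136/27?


Network: 149.3.185.128/27
Host bits = 5
Set all host bits to 1:
Broadcast: 149.3.185.159


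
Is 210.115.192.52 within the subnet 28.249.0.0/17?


Subnet network: 28.249.0.0
Test IP AND mask: 210.115.128.0
No, 210.115.192.52 is not in 28.249.0.0/17


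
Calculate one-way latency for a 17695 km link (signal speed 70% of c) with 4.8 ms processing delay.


Speed = 0.7 * 3e5 km/s = 210000 km/s
Propagation delay = 17695 / 210000 = 0.0843 s = 84.2619 ms
Processing delay = 4.8 ms
Total one-way latency = 89.0619 ms


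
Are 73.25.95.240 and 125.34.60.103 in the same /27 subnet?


Mask: 255.255.255.224
73.25.95.240 AND mask = 73.25.95.224
125.34.60.103 AND mask = 125.34.60.96
No, different subnets (73.25.95.224 vs 125.34.60.96)


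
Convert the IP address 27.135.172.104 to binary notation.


27 = 00011011
135 = 10000111
172 = 10101100
104 = 01101000
Binary: 00011011.10000111.10101100.01101000


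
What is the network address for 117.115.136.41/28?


IP:   01110101.01110011.10001000.00101001
Mask: 11111111.11111111.11111111.11110000
AND operation:
Net:  01110101.01110011.10001000.00100000
Network: 117.115.136.32/28


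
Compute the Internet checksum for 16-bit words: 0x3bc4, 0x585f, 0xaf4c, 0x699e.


Sum all words (with carry folding):
+ 0x3bc4 = 0x3bc4
+ 0x585f = 0x9423
+ 0xaf4c = 0x4370
+ 0x699e = 0xad0e
One's complement: ~0xad0e
Checksum = 0x52f1


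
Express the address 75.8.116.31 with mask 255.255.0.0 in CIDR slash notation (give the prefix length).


Binary: 11111111.11111111.00000000.00000000
Count leading 1s
Prefix: /16


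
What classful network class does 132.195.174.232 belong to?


First octet: 132
Binary: 10000100
10xxxxxx -> Class B (128-191)
Class B, default mask 255.255.0.0 (/16)


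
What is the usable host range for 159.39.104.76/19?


Network: 159.39.96.0
Broadcast: 159.39.127.255
First usable = network + 1
Last usable = broadcast - 1
Range: 159.39.96.1 to 159.39.127.254


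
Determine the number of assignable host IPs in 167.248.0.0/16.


Host bits = 32 - 16 = 16
Total addresses = 2^16 = 65536
Usable = total - 2 (network and broadcast)
Usable hosts: 65534


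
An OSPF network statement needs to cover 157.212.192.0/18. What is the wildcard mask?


Subnet mask: 255.255.192.0
Wildcard = 255.255.255.255 - subnet mask
255 - 255 = 0
255 - 255 = 0
255 - 192 = 63
255 - 0 = 255
Wildcard: 0.0.63.255


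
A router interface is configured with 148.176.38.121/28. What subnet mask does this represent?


/28 means 28 network bits, 4 host bits
Binary: 11111111111111111111111111110000
Mask: 255.255.255.240


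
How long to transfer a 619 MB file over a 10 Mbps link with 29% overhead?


Effective throughput = 10 * (1 - 29/100) = 7.1 Mbps
File size in Mb = 619 * 8 = 4952 Mb
Time = 4952 / 7.1
Time = 697.4648 seconds


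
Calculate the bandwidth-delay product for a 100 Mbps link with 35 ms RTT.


BDP = bandwidth * RTT
= 100 Mbps * 35 ms
= 100 * 1e6 * 35 / 1000 bits
= 3500000 bits
= 437500 bytes
= 427.2461 KB
BDP = 3500000 bits (437500 bytes)


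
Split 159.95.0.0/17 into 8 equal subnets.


New prefix = 17 + 3 = 20
Each subnet has 4096 addresses
  159.95.0.0/20
  159.95.16.0/20
  159.95.32.0/20
  159.95.48.0/20
  159.95.64.0/20
  159.95.80.0/20
  159.95.96.0/20
  159.95.112.0/20
Subnets: 159.95.0.0/20, 159.95.16.0/20, 159.95.32.0/20, 159.95.48.0/20, 159.95.64.0/20, 159.95.80.0/20, 159.95.96.0/20, 159.95.112.0/20


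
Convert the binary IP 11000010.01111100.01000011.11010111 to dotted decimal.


11000010 = 194
01111100 = 124
01000011 = 67
11010111 = 215
IP: 194.124.67.215


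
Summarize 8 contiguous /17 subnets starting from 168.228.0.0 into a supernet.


Original prefix: /17
Number of subnets: 8 = 2^3
New prefix = 17 - 3 = 14
Supernet: 168.228.0.0/14


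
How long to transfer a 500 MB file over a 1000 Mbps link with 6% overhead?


Effective throughput = 1000 * (1 - 6/100) = 940 Mbps
File size in Mb = 500 * 8 = 4000 Mb
Time = 4000 / 940
Time = 4.2553 seconds


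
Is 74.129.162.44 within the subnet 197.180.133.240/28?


Subnet network: 197.180.133.240
Test IP AND mask: 74.129.162.32
No, 74.129.162.44 is not in 197.180.133.240/28


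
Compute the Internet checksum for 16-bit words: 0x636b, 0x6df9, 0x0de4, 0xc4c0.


Sum all words (with carry folding):
+ 0x636b = 0x636b
+ 0x6df9 = 0xd164
+ 0x0de4 = 0xdf48
+ 0xc4c0 = 0xa409
One's complement: ~0xa409
Checksum = 0x5bf6


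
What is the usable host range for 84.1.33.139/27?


Network: 84.1.33.128
Broadcast: 84.1.33.159
First usable = network + 1
Last usable = broadcast - 1
Range: 84.1.33.129 to 84.1.33.158


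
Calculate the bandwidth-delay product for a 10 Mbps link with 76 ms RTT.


BDP = bandwidth * RTT
= 10 Mbps * 76 ms
= 10 * 1e6 * 76 / 1000 bits
= 760000 bits
= 95000 bytes
= 92.7734 KB
BDP = 760000 bits (95000 bytes)


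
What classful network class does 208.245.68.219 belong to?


First octet: 208
Binary: 11010000
110xxxxx -> Class C (192-223)
Class C, default mask 255.255.255.0 (/24)


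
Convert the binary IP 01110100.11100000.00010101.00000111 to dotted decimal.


01110100 = 116
11100000 = 224
00010101 = 21
00000111 = 7
IP: 116.224.21.7


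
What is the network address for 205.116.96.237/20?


IP:   11001101.01110100.01100000.11101101
Mask: 11111111.11111111.11110000.00000000
AND operation:
Net:  11001101.01110100.01100000.00000000
Network: 205.116.96.0/20


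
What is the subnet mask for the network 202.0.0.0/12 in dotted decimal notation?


/12 means 12 network bits, 20 host bits
Binary: 11111111111100000000000000000000
Mask: 255.240.0.0


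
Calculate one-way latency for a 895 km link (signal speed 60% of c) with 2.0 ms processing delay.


Speed = 0.6 * 3e5 km/s = 180000 km/s
Propagation delay = 895 / 180000 = 0.005 s = 4.9722 ms
Processing delay = 2.0 ms
Total one-way latency = 6.9722 ms


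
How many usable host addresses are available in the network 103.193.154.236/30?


Host bits = 32 - 30 = 2
Total addresses = 2^2 = 4
Usable = total - 2 (network and broadcast)
Usable hosts: 2


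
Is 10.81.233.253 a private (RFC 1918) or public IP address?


RFC 1918 private ranges:
  10.0.0.0/8 (10.0.0.0 - 10.255.255.255)
  172.16.0.0/12 (172.16.0.0 - 172.31.255.255)
  192.168.0.0/16 (192.168.0.0 - 192.168.255.255)
Private (in 10.0.0.0/8)


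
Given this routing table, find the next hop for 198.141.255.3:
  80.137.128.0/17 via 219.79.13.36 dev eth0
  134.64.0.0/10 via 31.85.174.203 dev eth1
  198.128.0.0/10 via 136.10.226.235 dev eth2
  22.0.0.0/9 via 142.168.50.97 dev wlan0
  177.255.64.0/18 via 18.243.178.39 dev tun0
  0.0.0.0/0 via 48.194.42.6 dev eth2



Longest prefix match for 198.141.255.3:
  /17 80.137.128.0: no
  /10 134.64.0.0: no
  /10 198.128.0.0: MATCH
  /9 22.0.0.0: no
  /18 177.255.64.0: no
  /0 0.0.0.0: MATCH
Selected: next-hop 136.10.226.235 via eth2 (matched /10)


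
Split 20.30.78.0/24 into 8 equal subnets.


New prefix = 24 + 3 = 27
Each subnet has 32 addresses
  20.30.78.0/27
  20.30.78.32/27
  20.30.78.64/27
  20.30.78.96/27
  20.30.78.128/27
  20.30.78.160/27
  20.30.78.192/27
  20.30.78.224/27
Subnets: 20.30.78.0/27, 20.30.78.32/27, 20.30.78.64/27, 20.30.78.96/27, 20.30.78.128/27, 20.30.78.160/27, 20.30.78.192/27, 20.30.78.224/27


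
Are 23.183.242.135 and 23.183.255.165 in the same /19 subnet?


Mask: 255.255.224.0
23.183.242.135 AND mask = 23.183.224.0
23.183.255.165 AND mask = 23.183.224.0
Yes, same subnet (23.183.224.0)


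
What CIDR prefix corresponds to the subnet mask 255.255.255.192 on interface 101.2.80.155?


Binary: 11111111.11111111.11111111.11000000
Count leading 1s
Prefix: /26


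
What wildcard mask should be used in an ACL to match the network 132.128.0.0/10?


Subnet mask: 255.192.0.0
Wildcard = 255.255.255.255 - subnet mask
255 - 255 = 0
255 - 192 = 63
255 - 0 = 255
255 - 0 = 255
Wildcard: 0.63.255.255


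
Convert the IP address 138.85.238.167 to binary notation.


138 = 10001010
85 = 01010101
238 = 11101110
167 = 10100111
Binary: 10001010.01010101.11101110.10100111


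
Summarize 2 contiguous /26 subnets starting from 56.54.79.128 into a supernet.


Original prefix: /26
Number of subnets: 2 = 2^1
New prefix = 26 - 1 = 25
Supernet: 56.54.79.128/25


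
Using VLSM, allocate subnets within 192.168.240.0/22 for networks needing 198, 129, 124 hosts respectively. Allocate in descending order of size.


198 hosts -> /24 (254 usable): 192.168.240.0/24
129 hosts -> /24 (254 usable): 192.168.241.0/24
124 hosts -> /25 (126 usable): 192.168.242.0/25
Allocation: 192.168.240.0/24 (198 hosts, 254 usable); 192.168.241.0/24 (129 hosts, 254 usable); 192.168.242.0/25 (124 hosts, 126 usable)


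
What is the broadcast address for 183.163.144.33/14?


Network: 183.160.0.0/14
Host bits = 18
Set all host bits to 1:
Broadcast: 183.163.255.255


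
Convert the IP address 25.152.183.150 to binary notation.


25 = 00011001
152 = 10011000
183 = 10110111
150 = 10010110
Binary: 00011001.10011000.10110111.10010110


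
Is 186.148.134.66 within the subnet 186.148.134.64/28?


Subnet network: 186.148.134.64
Test IP AND mask: 186.148.134.64
Yes, 186.148.134.66 is in 186.148.134.64/28


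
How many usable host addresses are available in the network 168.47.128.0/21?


Host bits = 32 - 21 = 11
Total addresses = 2^11 = 2048
Usable = total - 2 (network and broadcast)
Usable hosts: 2046


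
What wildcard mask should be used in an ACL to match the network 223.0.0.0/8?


Subnet mask: 255.0.0.0
Wildcard = 255.255.255.255 - subnet mask
255 - 255 = 0
255 - 0 = 255
255 - 0 = 255
255 - 0 = 255
Wildcard: 0.255.255.255


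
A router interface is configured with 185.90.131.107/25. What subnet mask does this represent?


/25 means 25 network bits, 7 host bits
Binary: 11111111111111111111111110000000
Mask: 255.255.255.128


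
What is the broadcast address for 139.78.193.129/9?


Network: 139.0.0.0/9
Host bits = 23
Set all host bits to 1:
Broadcast: 139.127.255.255


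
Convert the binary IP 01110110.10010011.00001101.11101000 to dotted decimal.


01110110 = 118
10010011 = 147
00001101 = 13
11101000 = 232
IP: 118.147.13.232


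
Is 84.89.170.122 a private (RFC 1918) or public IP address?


RFC 1918 private ranges:
  10.0.0.0/8 (10.0.0.0 - 10.255.255.255)
  172.16.0.0/12 (172.16.0.0 - 172.31.255.255)
  192.168.0.0/16 (192.168.0.0 - 192.168.255.255)
Public (not in any RFC 1918 range)


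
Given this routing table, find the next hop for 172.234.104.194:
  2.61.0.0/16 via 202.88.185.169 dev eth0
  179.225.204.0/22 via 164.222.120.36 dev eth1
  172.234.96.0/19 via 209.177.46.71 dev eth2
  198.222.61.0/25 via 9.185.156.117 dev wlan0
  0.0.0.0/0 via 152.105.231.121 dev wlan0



Longest prefix match for 172.234.104.194:
  /16 2.61.0.0: no
  /22 179.225.204.0: no
  /19 172.234.96.0: MATCH
  /25 198.222.61.0: no
  /0 0.0.0.0: MATCH
Selected: next-hop 209.177.46.71 via eth2 (matched /19)


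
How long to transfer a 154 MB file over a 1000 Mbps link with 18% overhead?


Effective throughput = 1000 * (1 - 18/100) = 820.0 Mbps
File size in Mb = 154 * 8 = 1232 Mb
Time = 1232 / 820.0
Time = 1.5024 seconds


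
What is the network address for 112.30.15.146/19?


IP:   01110000.00011110.00001111.10010010
Mask: 11111111.11111111.11100000.00000000
AND operation:
Net:  01110000.00011110.00000000.00000000
Network: 112.30.0.0/19


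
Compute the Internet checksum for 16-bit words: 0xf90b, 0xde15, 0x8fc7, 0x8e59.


Sum all words (with carry folding):
+ 0xf90b = 0xf90b
+ 0xde15 = 0xd721
+ 0x8fc7 = 0x66e9
+ 0x8e59 = 0xf542
One's complement: ~0xf542
Checksum = 0x0abd


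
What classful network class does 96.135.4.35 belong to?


First octet: 96
Binary: 01100000
0xxxxxxx -> Class A (1-126)
Class A, default mask 255.0.0.0 (/8)


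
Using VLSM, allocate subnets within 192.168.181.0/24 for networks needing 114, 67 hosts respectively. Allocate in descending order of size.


114 hosts -> /25 (126 usable): 192.168.181.0/25
67 hosts -> /25 (126 usable): 192.168.181.128/25
Allocation: 192.168.181.0/25 (114 hosts, 126 usable); 192.168.181.128/25 (67 hosts, 126 usable)


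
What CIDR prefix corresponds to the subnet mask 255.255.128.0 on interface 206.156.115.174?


Binary: 11111111.11111111.10000000.00000000
Count leading 1s
Prefix: /17


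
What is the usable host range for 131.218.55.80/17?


Network: 131.218.0.0
Broadcast: 131.218.127.255
First usable = network + 1
Last usable = broadcast - 1
Range: 131.218.0.1 to 131.218.127.254


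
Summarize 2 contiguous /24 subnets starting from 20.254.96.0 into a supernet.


Original prefix: /24
Number of subnets: 2 = 2^1
New prefix = 24 - 1 = 23
Supernet: 20.254.96.0/23


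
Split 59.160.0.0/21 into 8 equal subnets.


New prefix = 21 + 3 = 24
Each subnet has 256 addresses
  59.160.0.0/24
  59.160.1.0/24
  59.160.2.0/24
  59.160.3.0/24
  59.160.4.0/24
  59.160.5.0/24
  59.160.6.0/24
  59.160.7.0/24
Subnets: 59.160.0.0/24, 59.160.1.0/24, 59.160.2.0/24, 59.160.3.0/24, 59.160.4.0/24, 59.160.5.0/24, 59.160.6.0/24, 59.160.7.0/24


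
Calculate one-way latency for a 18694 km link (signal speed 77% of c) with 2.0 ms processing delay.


Speed = 0.77 * 3e5 km/s = 231000 km/s
Propagation delay = 18694 / 231000 = 0.0809 s = 80.9264 ms
Processing delay = 2.0 ms
Total one-way latency = 82.9264 ms


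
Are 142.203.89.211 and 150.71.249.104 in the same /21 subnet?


Mask: 255.255.248.0
142.203.89.211 AND mask = 142.203.88.0
150.71.249.104 AND mask = 150.71.248.0
No, different subnets (142.203.88.0 vs 150.71.248.0)


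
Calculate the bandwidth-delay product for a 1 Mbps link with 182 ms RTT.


BDP = bandwidth * RTT
= 1 Mbps * 182 ms
= 1 * 1e6 * 182 / 1000 bits
= 182000 bits
= 22750 bytes
= 22.2168 KB
BDP = 182000 bits (22750 bytes)


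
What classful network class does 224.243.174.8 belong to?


First octet: 224
Binary: 11100000
1110xxxx -> Class D (224-239)
Class D (multicast), default mask N/A


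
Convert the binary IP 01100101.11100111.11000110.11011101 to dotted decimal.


01100101 = 101
11100111 = 231
11000110 = 198
11011101 = 221
IP: 101.231.198.221


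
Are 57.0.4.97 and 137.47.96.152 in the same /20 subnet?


Mask: 255.255.240.0
57.0.4.97 AND mask = 57.0.0.0
137.47.96.152 AND mask = 137.47.96.0
No, different subnets (57.0.0.0 vs 137.47.96.0)


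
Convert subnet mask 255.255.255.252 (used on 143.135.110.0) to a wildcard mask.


Subnet mask: 255.255.255.252
Wildcard = 255.255.255.255 - subnet mask
255 - 255 = 0
255 - 255 = 0
255 - 255 = 0
255 - 252 = 3
Wildcard: 0.0.0.3


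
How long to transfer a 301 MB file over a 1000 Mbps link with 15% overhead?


Effective throughput = 1000 * (1 - 15/100) = 850 Mbps
File size in Mb = 301 * 8 = 2408 Mb
Time = 2408 / 850
Time = 2.8329 seconds


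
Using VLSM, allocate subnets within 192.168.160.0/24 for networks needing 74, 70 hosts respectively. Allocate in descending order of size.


74 hosts -> /25 (126 usable): 192.168.160.0/25
70 hosts -> /25 (126 usable): 192.168.160.128/25
Allocation: 192.168.160.0/25 (74 hosts, 126 usable); 192.168.160.128/25 (70 hosts, 126 usable)


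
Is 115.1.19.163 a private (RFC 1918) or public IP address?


RFC 1918 private ranges:
  10.0.0.0/8 (10.0.0.0 - 10.255.255.255)
  172.16.0.0/12 (172.16.0.0 - 172.31.255.255)
  192.168.0.0/16 (192.168.0.0 - 192.168.255.255)
Public (not in any RFC 1918 range)


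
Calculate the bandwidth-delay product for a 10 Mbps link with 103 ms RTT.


BDP = bandwidth * RTT
= 10 Mbps * 103 ms
= 10 * 1e6 * 103 / 1000 bits
= 1030000 bits
= 128750 bytes
= 125.7324 KB
BDP = 1030000 bits (128750 bytes)


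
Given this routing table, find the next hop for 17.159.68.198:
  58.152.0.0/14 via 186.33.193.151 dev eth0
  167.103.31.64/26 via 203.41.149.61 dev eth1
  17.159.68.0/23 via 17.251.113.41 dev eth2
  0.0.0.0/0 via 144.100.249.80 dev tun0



Longest prefix match for 17.159.68.198:
  /14 58.152.0.0: no
  /26 167.103.31.64: no
  /23 17.159.68.0: MATCH
  /0 0.0.0.0: MATCH
Selected: next-hop 17.251.113.41 via eth2 (matched /23)
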